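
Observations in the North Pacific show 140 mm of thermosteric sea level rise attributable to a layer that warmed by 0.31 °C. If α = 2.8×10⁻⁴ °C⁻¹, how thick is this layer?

H = Δh/(αΔT) = 0.14 / (2.8×10⁻⁴ × 0.31) ≈ 1613 m

1610 m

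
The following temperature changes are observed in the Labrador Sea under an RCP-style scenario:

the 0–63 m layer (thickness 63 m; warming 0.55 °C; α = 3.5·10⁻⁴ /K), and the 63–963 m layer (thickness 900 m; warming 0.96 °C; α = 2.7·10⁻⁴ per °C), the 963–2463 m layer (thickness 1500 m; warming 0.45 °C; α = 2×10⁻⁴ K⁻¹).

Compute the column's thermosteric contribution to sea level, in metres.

about 0.380 m

Layer 1: 63 × 3.5×10⁻⁴ × 0.55 = 0.0121275 m
900 × 0.96 × 2.7×10⁻⁴ = 0.23328 m
Layer 3: 0.45 × 2×10⁻⁴ × 1500 = 0.13500 m
Δh = 0.0121275 + 0.23328 + 0.13500 = 0.3804075 m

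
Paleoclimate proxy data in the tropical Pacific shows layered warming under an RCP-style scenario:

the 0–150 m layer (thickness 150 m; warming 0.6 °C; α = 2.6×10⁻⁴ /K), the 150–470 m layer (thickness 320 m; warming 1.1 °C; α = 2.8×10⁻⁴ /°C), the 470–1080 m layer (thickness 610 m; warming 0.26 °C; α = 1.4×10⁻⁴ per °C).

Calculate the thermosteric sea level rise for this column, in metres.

Δh = 0.144 m

2.6×10⁻⁴ × 0.6 × 150 = 0.02340 m
150–470 m: 2.8×10⁻⁴ × 320 × 1.1 = 0.09856 m
Layer 3: 610 × 1.4×10⁻⁴ × 0.26 = 0.022204 m
Δh = 0.02340 + 0.09856 + 0.022204 = 0.144164 m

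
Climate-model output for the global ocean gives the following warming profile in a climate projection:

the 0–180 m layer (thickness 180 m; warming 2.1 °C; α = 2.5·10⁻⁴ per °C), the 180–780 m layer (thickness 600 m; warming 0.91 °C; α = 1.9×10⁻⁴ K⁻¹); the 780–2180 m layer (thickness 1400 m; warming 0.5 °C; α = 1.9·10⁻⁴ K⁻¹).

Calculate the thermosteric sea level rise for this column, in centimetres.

2.1 × 180 × 2.5×10⁻⁴ = 0.09450 m
0.91 × 1.9×10⁻⁴ × 600 = 0.10374 m
Layer 3: 1.9×10⁻⁴ × 1400 × 0.5 = 0.13300 m
Δh = 0.09450 + 0.10374 + 0.13300 = 0.33124 m ≈ 33 cm

33 cm of thermosteric rise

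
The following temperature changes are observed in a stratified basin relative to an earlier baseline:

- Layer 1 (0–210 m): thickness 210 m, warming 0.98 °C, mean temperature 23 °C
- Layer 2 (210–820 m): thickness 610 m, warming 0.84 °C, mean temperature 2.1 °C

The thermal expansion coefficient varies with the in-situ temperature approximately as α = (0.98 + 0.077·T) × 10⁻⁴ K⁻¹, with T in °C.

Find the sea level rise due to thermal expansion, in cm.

Layer 1: α = (0.98 + 0.077×23)×10⁻⁴ = 2.751×10⁻⁴ K⁻¹
Layer 2: α = (0.98 + 0.077×2.1)×10⁻⁴ = 1.1417×10⁻⁴ K⁻¹
Layer 1: 210 × 2.751×10⁻⁴ × 0.98 = 0.05661558 m
210–820 m: 0.84 × 610 × 1.1417×10⁻⁴ = 0.058500708 m
Δh = 0.05661558 + 0.058500708 = 0.115116288 m

Δh ≈ 11.5 cm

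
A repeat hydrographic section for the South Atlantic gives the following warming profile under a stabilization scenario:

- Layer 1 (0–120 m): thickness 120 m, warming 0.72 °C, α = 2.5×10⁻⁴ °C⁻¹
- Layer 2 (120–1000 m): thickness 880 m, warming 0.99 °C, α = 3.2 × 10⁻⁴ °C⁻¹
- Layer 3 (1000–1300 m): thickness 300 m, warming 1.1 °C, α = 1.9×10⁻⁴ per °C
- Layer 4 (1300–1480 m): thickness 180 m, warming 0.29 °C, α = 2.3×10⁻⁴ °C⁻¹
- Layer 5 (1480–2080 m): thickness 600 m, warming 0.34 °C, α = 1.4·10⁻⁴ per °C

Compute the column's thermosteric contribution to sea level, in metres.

2.5×10⁻⁴ × 120 × 0.72 = 0.02160 m
Layer 2: 0.99 × 880 × 3.2×10⁻⁴ = 0.278784 m
1.9×10⁻⁴ × 300 × 1.1 = 0.06270 m
180 × 2.3×10⁻⁴ × 0.29 = 0.012006 m
600 × 1.4×10⁻⁴ × 0.34 = 0.02856 m
Δh = 0.02160 + 0.278784 + 0.06270 + 0.012006 + 0.02856 = 0.40365 m ≈ 0.404 m

0.404 m of thermosteric rise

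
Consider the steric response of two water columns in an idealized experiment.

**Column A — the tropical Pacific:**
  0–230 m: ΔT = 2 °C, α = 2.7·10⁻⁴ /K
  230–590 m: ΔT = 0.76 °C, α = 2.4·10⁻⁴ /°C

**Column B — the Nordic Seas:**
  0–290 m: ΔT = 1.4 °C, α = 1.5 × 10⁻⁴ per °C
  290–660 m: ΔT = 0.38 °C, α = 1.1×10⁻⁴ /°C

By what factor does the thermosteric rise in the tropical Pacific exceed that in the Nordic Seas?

2.5

A Layer 1: 2.7×10⁻⁴ × 2 × 230 = 0.12420 m
A 230–590 m: 2.4×10⁻⁴ × 360 × 0.76 = 0.065664 m
A total: 0.189864 m
B 1.5×10⁻⁴ × 290 × 1.4 = 0.06090 m
B Layer 2: 0.38 × 1.1×10⁻⁴ × 370 = 0.015466 m
B total: 0.076366 m
Ratio: 0.189864 / 0.076366 ≈ 2.486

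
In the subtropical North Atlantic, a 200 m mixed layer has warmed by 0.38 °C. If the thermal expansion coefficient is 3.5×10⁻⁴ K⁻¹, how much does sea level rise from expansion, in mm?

Δh = αΔT·H = 3.5×10⁻⁴ × 0.38 × 200 = 0.02660 m

26.6 mm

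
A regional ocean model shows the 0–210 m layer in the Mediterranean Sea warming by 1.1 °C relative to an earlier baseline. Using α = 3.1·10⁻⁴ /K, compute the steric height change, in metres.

Δh = αΔT·H = 3.1×10⁻⁴ × 1.1 × 210 = 0.07161 m

Δh = 0.072 m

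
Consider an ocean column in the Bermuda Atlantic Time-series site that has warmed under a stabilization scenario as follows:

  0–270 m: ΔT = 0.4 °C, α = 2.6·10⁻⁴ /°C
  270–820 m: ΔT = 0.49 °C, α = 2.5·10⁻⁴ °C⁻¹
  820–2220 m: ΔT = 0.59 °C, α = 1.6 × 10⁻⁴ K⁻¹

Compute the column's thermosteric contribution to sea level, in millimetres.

0.4 × 2.6×10⁻⁴ × 270 = 0.02808 m
550 × 0.49 × 2.5×10⁻⁴ = 0.067375 m
Layer 3: 0.59 × 1400 × 1.6×10⁻⁴ = 0.13216 m
Δh = 0.02808 + 0.067375 + 0.13216 = 0.227615 m

230 mm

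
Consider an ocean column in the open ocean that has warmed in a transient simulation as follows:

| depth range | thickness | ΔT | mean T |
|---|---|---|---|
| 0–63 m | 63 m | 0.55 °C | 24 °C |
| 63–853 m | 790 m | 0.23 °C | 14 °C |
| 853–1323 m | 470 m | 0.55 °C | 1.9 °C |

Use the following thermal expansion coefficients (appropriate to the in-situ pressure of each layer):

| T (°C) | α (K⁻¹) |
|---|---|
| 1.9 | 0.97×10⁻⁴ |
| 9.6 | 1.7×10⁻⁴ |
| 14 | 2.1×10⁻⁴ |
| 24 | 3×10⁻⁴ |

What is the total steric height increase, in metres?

Δh ≈ 0.0736 m

Layer 1 at 24 °C → α = 3×10⁻⁴ K⁻¹
Layer 2 at 14 °C → α = 2.1×10⁻⁴ K⁻¹
Layer 3 at 1.9 °C → α = 0.97×10⁻⁴ K⁻¹
Layer 1: 3×10⁻⁴ × 63 × 0.55 = 0.010395 m
63–853 m: 2.1×10⁻⁴ × 0.23 × 790 = 0.038157 m
0.55 × 470 × 0.97×10⁻⁴ = 0.0250745 m
Δh = 0.010395 + 0.038157 + 0.0250745 = 0.0736265 m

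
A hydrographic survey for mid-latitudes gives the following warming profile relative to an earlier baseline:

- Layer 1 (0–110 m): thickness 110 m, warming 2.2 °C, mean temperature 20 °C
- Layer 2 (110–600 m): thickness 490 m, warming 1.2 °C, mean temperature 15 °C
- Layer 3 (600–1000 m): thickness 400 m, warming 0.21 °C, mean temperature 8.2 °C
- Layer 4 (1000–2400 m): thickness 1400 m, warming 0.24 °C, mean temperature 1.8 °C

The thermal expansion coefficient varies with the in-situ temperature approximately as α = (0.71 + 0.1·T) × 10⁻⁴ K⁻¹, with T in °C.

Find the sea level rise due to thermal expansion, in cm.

Layer 1: α = (0.71 + 0.1×20)×10⁻⁴ = 2.71×10⁻⁴ K⁻¹
Layer 2: α = (0.71 + 0.1×15)×10⁻⁴ = 2.21×10⁻⁴ K⁻¹
Layer 3: α = (0.71 + 0.1×8.2)×10⁻⁴ = 1.53×10⁻⁴ K⁻¹
Layer 4: α = (0.71 + 0.1×1.8)×10⁻⁴ = 0.89×10⁻⁴ K⁻¹
Layer 1: 2.2 × 110 × 2.71×10⁻⁴ = 0.065582 m
Layer 2: 2.21×10⁻⁴ × 490 × 1.2 = 0.129948 m
Layer 3: 400 × 0.21 × 1.53×10⁻⁴ = 0.012852 m
1400 × 0.24 × 0.89×10⁻⁴ = 0.029904 m
Δh = 0.065582 + 0.129948 + 0.012852 + 0.029904 = 0.238286 m

Δh = 23.8 cm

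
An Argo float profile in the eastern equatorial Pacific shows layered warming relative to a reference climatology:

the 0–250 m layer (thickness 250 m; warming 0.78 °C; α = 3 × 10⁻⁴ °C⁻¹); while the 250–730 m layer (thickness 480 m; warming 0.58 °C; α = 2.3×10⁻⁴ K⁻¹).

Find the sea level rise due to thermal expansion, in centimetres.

Δh = 12.3 cm

0–250 m: 0.78 × 250 × 3×10⁻⁴ = 0.05850 m
250–730 m: 0.58 × 480 × 2.3×10⁻⁴ = 0.064032 m
Δh = 0.05850 + 0.064032 = 0.122532 m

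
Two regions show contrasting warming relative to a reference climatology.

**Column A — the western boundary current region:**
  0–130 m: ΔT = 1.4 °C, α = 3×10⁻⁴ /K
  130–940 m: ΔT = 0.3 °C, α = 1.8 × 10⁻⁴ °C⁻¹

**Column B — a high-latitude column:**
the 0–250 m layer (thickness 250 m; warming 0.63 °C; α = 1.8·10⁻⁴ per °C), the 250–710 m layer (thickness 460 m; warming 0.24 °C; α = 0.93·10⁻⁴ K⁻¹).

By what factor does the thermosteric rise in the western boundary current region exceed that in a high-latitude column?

≈ 2.55×

A Layer 1: 3×10⁻⁴ × 1.4 × 130 = 0.05460 m
A 130–940 m: 0.3 × 1.8×10⁻⁴ × 810 = 0.04374 m
A total: 0.09834 m
B Layer 1: 0.63 × 250 × 1.8×10⁻⁴ = 0.02835 m
B 250–710 m: 0.93×10⁻⁴ × 0.24 × 460 = 0.0102672 m
B total: 0.0386172 m
Ratio: 0.09834 / 0.0386172 ≈ 2.547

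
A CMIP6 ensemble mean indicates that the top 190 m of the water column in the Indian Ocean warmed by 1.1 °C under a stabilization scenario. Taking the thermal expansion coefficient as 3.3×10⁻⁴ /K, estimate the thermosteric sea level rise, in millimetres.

Δh = αΔT·H = 3.3×10⁻⁴ × 1.1 × 190 = 0.06897 m

Δh = 69.0 mm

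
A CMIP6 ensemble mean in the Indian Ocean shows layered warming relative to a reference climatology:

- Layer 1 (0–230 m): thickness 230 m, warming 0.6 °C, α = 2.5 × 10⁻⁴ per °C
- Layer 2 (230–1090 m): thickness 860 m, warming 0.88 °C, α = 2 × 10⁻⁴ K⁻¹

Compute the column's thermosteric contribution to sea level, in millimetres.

Δh ≈ 186 mm

230 × 2.5×10⁻⁴ × 0.6 = 0.03450 m
0.88 × 2×10⁻⁴ × 860 = 0.15136 m
Δh = 0.03450 + 0.15136 = 0.18586 m ≈ 186 mm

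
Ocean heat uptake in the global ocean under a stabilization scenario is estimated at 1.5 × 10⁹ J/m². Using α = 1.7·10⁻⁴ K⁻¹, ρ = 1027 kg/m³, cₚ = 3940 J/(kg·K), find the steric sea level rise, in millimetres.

Δh ≈ 63.0 mm

Δh = αQ/(ρcₚ) = 1.7×10⁻⁴ × 1.5×10⁹ / (1027 × 3940) ≈ 0.063019 m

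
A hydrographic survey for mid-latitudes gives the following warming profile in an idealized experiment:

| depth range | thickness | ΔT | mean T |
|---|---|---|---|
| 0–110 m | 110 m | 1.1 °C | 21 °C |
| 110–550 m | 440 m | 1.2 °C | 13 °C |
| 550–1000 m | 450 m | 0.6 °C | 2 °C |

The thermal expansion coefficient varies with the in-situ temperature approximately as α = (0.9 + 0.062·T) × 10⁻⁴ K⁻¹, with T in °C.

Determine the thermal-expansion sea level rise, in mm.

Layer 1: α = (0.9 + 0.062×21)×10⁻⁴ = 2.202×10⁻⁴ K⁻¹
Layer 2: α = (0.9 + 0.062×13)×10⁻⁴ = 1.706×10⁻⁴ K⁻¹
Layer 3: α = (0.9 + 0.062×2)×10⁻⁴ = 1.024×10⁻⁴ K⁻¹
1.1 × 2.202×10⁻⁴ × 110 = 0.0266442 m
110–550 m: 1.2 × 1.706×10⁻⁴ × 440 = 0.0900768 m
550–1000 m: 0.6 × 1.024×10⁻⁴ × 450 = 0.027648 m
Δh = 0.0266442 + 0.0900768 + 0.027648 = 0.144369 m

Δh ≈ 144 mm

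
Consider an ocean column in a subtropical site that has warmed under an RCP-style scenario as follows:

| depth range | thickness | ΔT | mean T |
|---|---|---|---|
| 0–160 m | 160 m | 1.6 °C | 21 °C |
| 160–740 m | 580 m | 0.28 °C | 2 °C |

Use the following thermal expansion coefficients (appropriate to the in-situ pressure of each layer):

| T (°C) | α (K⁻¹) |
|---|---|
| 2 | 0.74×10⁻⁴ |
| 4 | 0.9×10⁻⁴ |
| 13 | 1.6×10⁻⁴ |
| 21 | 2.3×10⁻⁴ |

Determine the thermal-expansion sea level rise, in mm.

about 70.9 mm

Layer 1 at 21 °C → α = 2.3×10⁻⁴ K⁻¹
Layer 2 at 2 °C → α = 0.74×10⁻⁴ K⁻¹
Layer 1: 2.3×10⁻⁴ × 1.6 × 160 = 0.05888 m
Layer 2: 0.28 × 0.74×10⁻⁴ × 580 = 0.0120176 m
Δh = 0.05888 + 0.0120176 = 0.0708976 m ≈ 70.9 mm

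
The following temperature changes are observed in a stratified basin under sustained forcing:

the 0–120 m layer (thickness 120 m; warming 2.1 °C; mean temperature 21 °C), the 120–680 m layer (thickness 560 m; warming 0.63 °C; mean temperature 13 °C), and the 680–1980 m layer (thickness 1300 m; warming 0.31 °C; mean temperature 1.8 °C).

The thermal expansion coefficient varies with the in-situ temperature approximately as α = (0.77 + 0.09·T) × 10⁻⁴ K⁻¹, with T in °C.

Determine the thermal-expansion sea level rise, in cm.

Layer 1: α = (0.77 + 0.09×21)×10⁻⁴ = 2.66×10⁻⁴ K⁻¹
Layer 2: α = (0.77 + 0.09×13)×10⁻⁴ = 1.94×10⁻⁴ K⁻¹
Layer 3: α = (0.77 + 0.09×1.8)×10⁻⁴ = 0.932×10⁻⁴ K⁻¹
0–120 m: 2.66×10⁻⁴ × 120 × 2.1 = 0.067032 m
560 × 1.94×10⁻⁴ × 0.63 = 0.0684432 m
0.31 × 1300 × 0.932×10⁻⁴ = 0.0375596 m
Δh = 0.067032 + 0.0684432 + 0.0375596 = 0.1730348 m ≈ 17.3 cm

17.3 cm of thermosteric rise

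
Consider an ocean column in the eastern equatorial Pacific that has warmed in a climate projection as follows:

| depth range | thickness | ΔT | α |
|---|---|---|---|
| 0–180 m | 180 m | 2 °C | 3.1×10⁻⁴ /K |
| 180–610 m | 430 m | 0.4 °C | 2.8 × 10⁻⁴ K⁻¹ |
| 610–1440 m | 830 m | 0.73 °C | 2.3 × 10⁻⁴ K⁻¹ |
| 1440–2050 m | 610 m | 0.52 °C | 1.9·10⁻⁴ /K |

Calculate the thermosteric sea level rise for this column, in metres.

about 0.359 m

0–180 m: 2 × 180 × 3.1×10⁻⁴ = 0.11160 m
Layer 2: 0.4 × 2.8×10⁻⁴ × 430 = 0.04816 m
Layer 3: 830 × 2.3×10⁻⁴ × 0.73 = 0.139357 m
Layer 4: 0.52 × 1.9×10⁻⁴ × 610 = 0.060268 m
Δh = 0.11160 + 0.04816 + 0.139357 + 0.060268 = 0.359385 m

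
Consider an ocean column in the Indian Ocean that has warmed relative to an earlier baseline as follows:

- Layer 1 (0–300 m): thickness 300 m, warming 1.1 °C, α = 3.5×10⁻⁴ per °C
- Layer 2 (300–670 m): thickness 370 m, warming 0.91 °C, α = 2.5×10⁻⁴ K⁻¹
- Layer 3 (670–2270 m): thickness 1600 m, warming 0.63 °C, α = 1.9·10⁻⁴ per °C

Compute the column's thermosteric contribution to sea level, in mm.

Δh ≈ 391 mm

0–300 m: 3.5×10⁻⁴ × 300 × 1.1 = 0.11550 m
Layer 2: 0.91 × 370 × 2.5×10⁻⁴ = 0.084175 m
670–2270 m: 1600 × 1.9×10⁻⁴ × 0.63 = 0.19152 m
Δh = 0.11550 + 0.084175 + 0.19152 = 0.391195 m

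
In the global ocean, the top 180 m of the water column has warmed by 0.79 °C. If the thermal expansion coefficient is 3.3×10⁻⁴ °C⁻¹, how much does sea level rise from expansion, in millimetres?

47 mm

Δh = αΔT·H = 3.3×10⁻⁴ × 0.79 × 180 = 0.046926 m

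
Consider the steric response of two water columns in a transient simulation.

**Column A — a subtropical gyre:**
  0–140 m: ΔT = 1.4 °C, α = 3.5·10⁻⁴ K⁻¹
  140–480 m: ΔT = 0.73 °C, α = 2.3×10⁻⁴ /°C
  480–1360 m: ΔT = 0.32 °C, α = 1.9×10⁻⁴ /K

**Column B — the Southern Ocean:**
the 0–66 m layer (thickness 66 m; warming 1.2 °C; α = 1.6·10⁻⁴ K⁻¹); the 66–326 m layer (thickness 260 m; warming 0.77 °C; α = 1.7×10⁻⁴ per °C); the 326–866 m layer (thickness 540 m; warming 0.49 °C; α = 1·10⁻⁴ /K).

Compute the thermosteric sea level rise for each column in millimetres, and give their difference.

Δh_A ≈ 179 mm, Δh_B ≈ 73.2 mm; difference ≈ 106 mm

A 0–140 m: 3.5×10⁻⁴ × 1.4 × 140 = 0.06860 m
A 340 × 2.3×10⁻⁴ × 0.73 = 0.057086 m
A 480–1360 m: 1.9×10⁻⁴ × 880 × 0.32 = 0.053504 m
A total: 0.17919 m
B Layer 1: 1.2 × 66 × 1.6×10⁻⁴ = 0.012672 m
B 66–326 m: 0.77 × 1.7×10⁻⁴ × 260 = 0.034034 m
B 326–866 m: 1×10⁻⁴ × 540 × 0.49 = 0.02646 m
B total: 0.073166 m
Difference: 0.17919 − 0.073166 = 0.106024 m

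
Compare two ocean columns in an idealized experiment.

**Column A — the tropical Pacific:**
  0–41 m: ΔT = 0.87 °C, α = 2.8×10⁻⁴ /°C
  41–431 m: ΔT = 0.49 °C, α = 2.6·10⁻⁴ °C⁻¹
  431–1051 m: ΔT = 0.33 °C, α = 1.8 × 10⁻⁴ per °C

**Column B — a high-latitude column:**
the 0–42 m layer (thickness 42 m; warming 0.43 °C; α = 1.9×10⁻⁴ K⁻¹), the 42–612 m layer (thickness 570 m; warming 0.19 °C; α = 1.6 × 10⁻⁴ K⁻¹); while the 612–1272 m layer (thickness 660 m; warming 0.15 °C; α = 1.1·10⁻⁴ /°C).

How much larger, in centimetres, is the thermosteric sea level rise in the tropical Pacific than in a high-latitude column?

A Layer 1: 2.8×10⁻⁴ × 0.87 × 41 = 0.0099876 m
A 0.49 × 390 × 2.6×10⁻⁴ = 0.049686 m
A 620 × 0.33 × 1.8×10⁻⁴ = 0.036828 m
A total: 0.0965016 m
B 0.43 × 42 × 1.9×10⁻⁴ = 0.0034314 m
B 570 × 1.6×10⁻⁴ × 0.19 = 0.017328 m
B 660 × 1.1×10⁻⁴ × 0.15 = 0.01089 m
B total: 0.0316494 m
Difference: 0.0965016 − 0.0316494 = 0.0648522 m

Δh_A − Δh_B ≈ 6.49 cm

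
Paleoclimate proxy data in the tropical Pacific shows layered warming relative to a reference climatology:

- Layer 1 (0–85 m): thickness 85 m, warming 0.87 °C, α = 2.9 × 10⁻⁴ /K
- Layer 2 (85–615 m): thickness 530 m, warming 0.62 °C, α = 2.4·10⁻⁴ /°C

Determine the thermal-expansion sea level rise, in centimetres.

Δh = 10 cm

0–85 m: 85 × 0.87 × 2.9×10⁻⁴ = 0.0214455 m
85–615 m: 530 × 0.62 × 2.4×10⁻⁴ = 0.078864 m
Δh = 0.0214455 + 0.078864 = 0.1003095 m ≈ 10 cm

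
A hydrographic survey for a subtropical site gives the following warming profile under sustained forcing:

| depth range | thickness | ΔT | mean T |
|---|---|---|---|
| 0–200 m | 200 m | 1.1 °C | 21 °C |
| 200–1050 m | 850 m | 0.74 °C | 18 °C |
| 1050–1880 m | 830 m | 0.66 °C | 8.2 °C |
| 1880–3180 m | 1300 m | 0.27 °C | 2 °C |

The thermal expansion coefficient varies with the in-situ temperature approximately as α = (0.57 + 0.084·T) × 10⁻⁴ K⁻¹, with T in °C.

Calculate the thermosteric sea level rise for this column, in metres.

Layer 1: α = (0.57 + 0.084×21)×10⁻⁴ = 2.334×10⁻⁴ K⁻¹
Layer 2: α = (0.57 + 0.084×18)×10⁻⁴ = 2.082×10⁻⁴ K⁻¹
Layer 3: α = (0.57 + 0.084×8.2)×10⁻⁴ = 1.2588×10⁻⁴ K⁻¹
Layer 4: α = (0.57 + 0.084×2)×10⁻⁴ = 0.738×10⁻⁴ K⁻¹
2.334×10⁻⁴ × 200 × 1.1 = 0.051348 m
200–1050 m: 850 × 2.082×10⁻⁴ × 0.74 = 0.1309578 m
830 × 0.66 × 1.2588×10⁻⁴ = 0.068957064 m
Layer 4: 0.27 × 1300 × 0.738×10⁻⁴ = 0.0259038 m
Δh = 0.051348 + 0.1309578 + 0.068957064 + 0.0259038 = 0.277166664 m

0.28 m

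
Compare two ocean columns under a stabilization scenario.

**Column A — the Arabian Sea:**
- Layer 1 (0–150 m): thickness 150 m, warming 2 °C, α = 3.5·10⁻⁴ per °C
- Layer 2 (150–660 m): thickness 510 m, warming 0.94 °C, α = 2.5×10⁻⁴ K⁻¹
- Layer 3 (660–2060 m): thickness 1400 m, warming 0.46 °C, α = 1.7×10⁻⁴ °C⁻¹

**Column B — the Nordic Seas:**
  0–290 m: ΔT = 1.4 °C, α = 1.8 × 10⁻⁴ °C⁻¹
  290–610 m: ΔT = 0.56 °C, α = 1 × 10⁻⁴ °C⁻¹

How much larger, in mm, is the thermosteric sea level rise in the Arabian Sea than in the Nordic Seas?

A Layer 1: 2 × 150 × 3.5×10⁻⁴ = 0.10500 m
A Layer 2: 510 × 0.94 × 2.5×10⁻⁴ = 0.11985 m
A 1400 × 0.46 × 1.7×10⁻⁴ = 0.10948 m
A total: 0.33433 m
B Layer 1: 1.8×10⁻⁴ × 1.4 × 290 = 0.07308 m
B 290–610 m: 0.56 × 320 × 1×10⁻⁴ = 0.01792 m
B total: 0.09100 m
Difference: 0.33433 − 0.09100 = 0.24333 m

Δh_A − Δh_B ≈ 240 mm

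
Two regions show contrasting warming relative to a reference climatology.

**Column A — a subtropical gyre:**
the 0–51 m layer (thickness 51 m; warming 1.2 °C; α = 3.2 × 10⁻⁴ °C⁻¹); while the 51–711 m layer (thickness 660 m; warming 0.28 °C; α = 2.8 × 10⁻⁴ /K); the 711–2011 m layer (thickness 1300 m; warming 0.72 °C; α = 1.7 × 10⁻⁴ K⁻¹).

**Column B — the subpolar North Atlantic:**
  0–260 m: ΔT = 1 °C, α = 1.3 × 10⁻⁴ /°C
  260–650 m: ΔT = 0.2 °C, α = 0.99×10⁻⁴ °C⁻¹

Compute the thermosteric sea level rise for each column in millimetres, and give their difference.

A: 230 mm; B: 41.5 mm; difference 189 mm

A 0–51 m: 1.2 × 51 × 3.2×10⁻⁴ = 0.019584 m
A 2.8×10⁻⁴ × 0.28 × 660 = 0.051744 m
A 711–2011 m: 1.7×10⁻⁴ × 1300 × 0.72 = 0.15912 m
A total: 0.230448 m
B Layer 1: 1 × 1.3×10⁻⁴ × 260 = 0.03380 m
B 0.2 × 390 × 0.99×10⁻⁴ = 0.007722 m
B total: 0.041522 m
Difference: 0.230448 − 0.041522 = 0.188926 m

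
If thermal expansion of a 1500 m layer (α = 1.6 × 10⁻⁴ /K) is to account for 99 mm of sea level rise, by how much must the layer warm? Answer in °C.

ΔT = Δh/(αH) = 0.099 / (1.6×10⁻⁴ × 1500) = 0.4125 °C

0.41 °C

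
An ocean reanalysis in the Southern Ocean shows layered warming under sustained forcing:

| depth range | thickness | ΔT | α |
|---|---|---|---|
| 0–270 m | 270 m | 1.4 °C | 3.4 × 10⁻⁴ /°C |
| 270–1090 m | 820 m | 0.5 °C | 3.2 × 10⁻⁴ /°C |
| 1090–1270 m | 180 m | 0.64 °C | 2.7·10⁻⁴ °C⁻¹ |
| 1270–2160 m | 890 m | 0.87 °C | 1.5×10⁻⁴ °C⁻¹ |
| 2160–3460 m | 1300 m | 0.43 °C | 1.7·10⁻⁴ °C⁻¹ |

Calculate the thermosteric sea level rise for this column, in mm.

about 502 mm

270 × 1.4 × 3.4×10⁻⁴ = 0.12852 m
270–1090 m: 820 × 3.2×10⁻⁴ × 0.5 = 0.13120 m
Layer 3: 2.7×10⁻⁴ × 0.64 × 180 = 0.031104 m
1.5×10⁻⁴ × 0.87 × 890 = 0.116145 m
2160–3460 m: 1300 × 1.7×10⁻⁴ × 0.43 = 0.09503 m
Δh = 0.12852 + 0.13120 + 0.031104 + 0.116145 + 0.09503 = 0.501999 m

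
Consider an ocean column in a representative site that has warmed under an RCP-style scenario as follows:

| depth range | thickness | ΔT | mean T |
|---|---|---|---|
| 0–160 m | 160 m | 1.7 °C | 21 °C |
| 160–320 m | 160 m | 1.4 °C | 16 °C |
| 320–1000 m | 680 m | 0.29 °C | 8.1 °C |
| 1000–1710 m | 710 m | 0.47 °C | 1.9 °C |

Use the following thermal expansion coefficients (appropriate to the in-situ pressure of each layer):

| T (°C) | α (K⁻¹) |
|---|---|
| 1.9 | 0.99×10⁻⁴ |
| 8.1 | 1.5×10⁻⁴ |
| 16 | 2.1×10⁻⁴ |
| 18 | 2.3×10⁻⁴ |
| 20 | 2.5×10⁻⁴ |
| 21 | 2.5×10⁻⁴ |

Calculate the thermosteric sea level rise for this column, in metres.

0.178 m

Layer 1 at 21 °C → α = 2.5×10⁻⁴ K⁻¹
Layer 2 at 16 °C → α = 2.1×10⁻⁴ K⁻¹
Layer 3 at 8.1 °C → α = 1.5×10⁻⁴ K⁻¹
Layer 4 at 1.9 °C → α = 0.99×10⁻⁴ K⁻¹
Layer 1: 1.7 × 2.5×10⁻⁴ × 160 = 0.06800 m
Layer 2: 160 × 2.1×10⁻⁴ × 1.4 = 0.04704 m
Layer 3: 0.29 × 680 × 1.5×10⁻⁴ = 0.02958 m
710 × 0.99×10⁻⁴ × 0.47 = 0.0330363 m
Δh = 0.06800 + 0.04704 + 0.02958 + 0.0330363 = 0.1776563 m ≈ 0.178 m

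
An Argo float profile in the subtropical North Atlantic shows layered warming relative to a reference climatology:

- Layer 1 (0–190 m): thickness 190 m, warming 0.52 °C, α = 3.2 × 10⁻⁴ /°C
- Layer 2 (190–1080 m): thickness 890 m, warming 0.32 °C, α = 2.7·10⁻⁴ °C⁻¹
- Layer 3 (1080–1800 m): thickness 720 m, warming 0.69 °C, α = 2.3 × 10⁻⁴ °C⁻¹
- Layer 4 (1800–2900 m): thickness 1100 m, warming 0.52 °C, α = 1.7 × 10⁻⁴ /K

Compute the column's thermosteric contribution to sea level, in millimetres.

320 mm

Layer 1: 190 × 0.52 × 3.2×10⁻⁴ = 0.031616 m
190–1080 m: 0.32 × 890 × 2.7×10⁻⁴ = 0.076896 m
Layer 3: 0.69 × 2.3×10⁻⁴ × 720 = 0.114264 m
1800–2900 m: 0.52 × 1.7×10⁻⁴ × 1100 = 0.09724 m
Δh = 0.031616 + 0.076896 + 0.114264 + 0.09724 = 0.320016 m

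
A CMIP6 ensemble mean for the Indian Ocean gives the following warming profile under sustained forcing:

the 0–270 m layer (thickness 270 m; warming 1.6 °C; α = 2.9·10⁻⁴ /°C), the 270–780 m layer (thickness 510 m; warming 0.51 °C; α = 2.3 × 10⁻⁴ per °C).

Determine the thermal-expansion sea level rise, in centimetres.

2.9×10⁻⁴ × 270 × 1.6 = 0.12528 m
510 × 2.3×10⁻⁴ × 0.51 = 0.059823 m
Δh = 0.12528 + 0.059823 = 0.185103 m

19 cm of thermosteric rise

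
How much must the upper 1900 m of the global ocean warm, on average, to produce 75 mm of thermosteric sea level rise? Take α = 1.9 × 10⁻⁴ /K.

ΔT = Δh/(αH) = 0.075 / (1.9×10⁻⁴ × 1900) ≈ 0.2078 K

0.208 K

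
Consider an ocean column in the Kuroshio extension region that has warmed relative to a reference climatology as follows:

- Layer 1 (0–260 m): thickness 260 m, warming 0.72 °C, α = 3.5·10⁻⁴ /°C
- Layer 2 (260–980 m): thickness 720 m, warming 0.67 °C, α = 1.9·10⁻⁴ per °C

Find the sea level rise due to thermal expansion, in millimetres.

0–260 m: 3.5×10⁻⁴ × 0.72 × 260 = 0.06552 m
720 × 0.67 × 1.9×10⁻⁴ = 0.091656 m
Δh = 0.06552 + 0.091656 = 0.157176 m

157 mm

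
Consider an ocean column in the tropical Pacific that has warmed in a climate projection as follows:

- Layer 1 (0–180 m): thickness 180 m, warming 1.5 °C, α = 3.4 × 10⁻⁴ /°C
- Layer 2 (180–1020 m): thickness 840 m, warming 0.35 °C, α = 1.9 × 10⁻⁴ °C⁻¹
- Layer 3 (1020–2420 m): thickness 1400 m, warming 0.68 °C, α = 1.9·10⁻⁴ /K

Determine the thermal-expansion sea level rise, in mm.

3.4×10⁻⁴ × 180 × 1.5 = 0.09180 m
Layer 2: 840 × 0.35 × 1.9×10⁻⁴ = 0.05586 m
0.68 × 1.9×10⁻⁴ × 1400 = 0.18088 m
Δh = 0.09180 + 0.05586 + 0.18088 = 0.32854 m

329 mm of thermosteric rise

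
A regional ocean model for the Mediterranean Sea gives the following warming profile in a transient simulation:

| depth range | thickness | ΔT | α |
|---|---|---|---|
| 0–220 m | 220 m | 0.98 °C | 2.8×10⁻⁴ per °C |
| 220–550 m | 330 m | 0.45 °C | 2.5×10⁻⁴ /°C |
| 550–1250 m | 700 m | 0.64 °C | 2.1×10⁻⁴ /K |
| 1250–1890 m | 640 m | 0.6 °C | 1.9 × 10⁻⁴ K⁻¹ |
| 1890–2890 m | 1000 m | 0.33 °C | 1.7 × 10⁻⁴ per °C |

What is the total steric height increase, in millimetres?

Layer 1: 0.98 × 2.8×10⁻⁴ × 220 = 0.060368 m
Layer 2: 330 × 0.45 × 2.5×10⁻⁴ = 0.037125 m
Layer 3: 0.64 × 2.1×10⁻⁴ × 700 = 0.09408 m
Layer 4: 640 × 0.6 × 1.9×10⁻⁴ = 0.07296 m
0.33 × 1000 × 1.7×10⁻⁴ = 0.05610 m
Δh = 0.060368 + 0.037125 + 0.09408 + 0.07296 + 0.05610 = 0.320633 m

321 mm of thermosteric rise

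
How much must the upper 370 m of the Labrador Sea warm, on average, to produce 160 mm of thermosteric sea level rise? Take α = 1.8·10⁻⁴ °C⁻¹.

2.40 K

ΔT = Δh/(αH) = 0.16 / (1.8×10⁻⁴ × 370) ≈ 2.402 K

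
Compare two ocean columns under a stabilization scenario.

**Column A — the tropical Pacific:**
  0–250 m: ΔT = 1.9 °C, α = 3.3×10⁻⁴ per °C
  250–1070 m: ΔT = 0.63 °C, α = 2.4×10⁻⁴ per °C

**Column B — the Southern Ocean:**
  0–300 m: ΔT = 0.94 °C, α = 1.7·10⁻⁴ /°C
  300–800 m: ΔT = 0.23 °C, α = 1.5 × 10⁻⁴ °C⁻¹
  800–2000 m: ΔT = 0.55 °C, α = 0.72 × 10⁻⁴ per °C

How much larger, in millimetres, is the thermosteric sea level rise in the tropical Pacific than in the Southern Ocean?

A Layer 1: 1.9 × 250 × 3.3×10⁻⁴ = 0.15675 m
A 250–1070 m: 0.63 × 820 × 2.4×10⁻⁴ = 0.123984 m
A total: 0.280734 m
B 1.7×10⁻⁴ × 300 × 0.94 = 0.04794 m
B 0.23 × 1.5×10⁻⁴ × 500 = 0.01725 m
B 0.72×10⁻⁴ × 1200 × 0.55 = 0.04752 m
B total: 0.11271 m
Difference: 0.280734 − 0.11271 = 0.168024 m

168 mm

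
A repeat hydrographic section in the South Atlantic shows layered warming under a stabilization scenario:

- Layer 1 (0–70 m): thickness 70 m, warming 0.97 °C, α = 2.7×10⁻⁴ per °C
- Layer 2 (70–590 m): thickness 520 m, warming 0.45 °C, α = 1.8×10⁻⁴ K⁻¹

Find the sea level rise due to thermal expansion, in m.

0.0605 m of thermosteric rise

Layer 1: 70 × 0.97 × 2.7×10⁻⁴ = 0.018333 m
520 × 1.8×10⁻⁴ × 0.45 = 0.04212 m
Δh = 0.018333 + 0.04212 = 0.060453 m ≈ 0.0605 m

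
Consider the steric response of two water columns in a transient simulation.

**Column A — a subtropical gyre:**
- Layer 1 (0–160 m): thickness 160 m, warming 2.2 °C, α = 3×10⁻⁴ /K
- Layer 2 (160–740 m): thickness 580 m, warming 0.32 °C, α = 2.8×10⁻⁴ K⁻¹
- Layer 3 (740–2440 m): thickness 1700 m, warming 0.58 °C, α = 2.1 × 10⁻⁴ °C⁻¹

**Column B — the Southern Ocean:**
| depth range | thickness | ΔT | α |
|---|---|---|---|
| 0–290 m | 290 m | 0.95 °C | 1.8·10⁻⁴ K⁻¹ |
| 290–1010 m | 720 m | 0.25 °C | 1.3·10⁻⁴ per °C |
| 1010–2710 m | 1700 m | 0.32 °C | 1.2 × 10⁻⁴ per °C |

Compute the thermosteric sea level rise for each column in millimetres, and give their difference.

A 3×10⁻⁴ × 160 × 2.2 = 0.10560 m
A 160–740 m: 580 × 2.8×10⁻⁴ × 0.32 = 0.051968 m
A 740–2440 m: 0.58 × 1700 × 2.1×10⁻⁴ = 0.20706 m
A total: 0.364628 m
B 0–290 m: 290 × 0.95 × 1.8×10⁻⁴ = 0.04959 m
B 720 × 0.25 × 1.3×10⁻⁴ = 0.02340 m
B Layer 3: 1.2×10⁻⁴ × 1700 × 0.32 = 0.06528 m
B total: 0.13827 m
Difference: 0.364628 − 0.13827 = 0.226358 m

Δh_A ≈ 360 mm, Δh_B ≈ 140 mm; difference ≈ 230 mm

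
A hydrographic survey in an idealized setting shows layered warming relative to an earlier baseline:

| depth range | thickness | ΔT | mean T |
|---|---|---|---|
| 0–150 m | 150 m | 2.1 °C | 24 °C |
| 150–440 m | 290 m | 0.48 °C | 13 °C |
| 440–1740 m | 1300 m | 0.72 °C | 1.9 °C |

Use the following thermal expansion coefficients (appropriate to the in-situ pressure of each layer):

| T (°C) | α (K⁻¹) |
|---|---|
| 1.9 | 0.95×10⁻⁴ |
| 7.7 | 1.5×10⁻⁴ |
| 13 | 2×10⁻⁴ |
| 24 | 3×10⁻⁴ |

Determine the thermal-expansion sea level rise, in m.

Layer 1 at 24 °C → α = 3×10⁻⁴ K⁻¹
Layer 2 at 13 °C → α = 2×10⁻⁴ K⁻¹
Layer 3 at 1.9 °C → α = 0.95×10⁻⁴ K⁻¹
0–150 m: 3×10⁻⁴ × 2.1 × 150 = 0.09450 m
Layer 2: 290 × 2×10⁻⁴ × 0.48 = 0.02784 m
Layer 3: 1300 × 0.95×10⁻⁴ × 0.72 = 0.08892 m
Δh = 0.09450 + 0.02784 + 0.08892 = 0.21126 m

0.211 m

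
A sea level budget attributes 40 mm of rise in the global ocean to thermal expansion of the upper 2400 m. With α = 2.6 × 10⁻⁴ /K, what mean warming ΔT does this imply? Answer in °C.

ΔT = Δh/(αH) = 0.04 / (2.6×10⁻⁴ × 2400) ≈ 0.06410 °C

ΔT ≈ 0.0641 °C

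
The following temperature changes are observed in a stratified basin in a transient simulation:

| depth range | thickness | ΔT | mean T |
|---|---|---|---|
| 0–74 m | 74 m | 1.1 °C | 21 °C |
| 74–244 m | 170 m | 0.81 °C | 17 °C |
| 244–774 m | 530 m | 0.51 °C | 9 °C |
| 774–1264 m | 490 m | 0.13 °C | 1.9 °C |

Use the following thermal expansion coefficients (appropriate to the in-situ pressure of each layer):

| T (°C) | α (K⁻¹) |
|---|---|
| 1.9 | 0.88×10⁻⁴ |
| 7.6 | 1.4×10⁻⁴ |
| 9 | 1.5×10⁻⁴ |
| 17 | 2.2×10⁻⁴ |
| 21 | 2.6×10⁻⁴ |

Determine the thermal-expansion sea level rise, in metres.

Layer 1 at 21 °C → α = 2.6×10⁻⁴ K⁻¹
Layer 2 at 17 °C → α = 2.2×10⁻⁴ K⁻¹
Layer 3 at 9 °C → α = 1.5×10⁻⁴ K⁻¹
Layer 4 at 1.9 °C → α = 0.88×10⁻⁴ K⁻¹
0–74 m: 74 × 2.6×10⁻⁴ × 1.1 = 0.021164 m
Layer 2: 0.81 × 2.2×10⁻⁴ × 170 = 0.030294 m
Layer 3: 530 × 0.51 × 1.5×10⁻⁴ = 0.040545 m
774–1264 m: 490 × 0.88×10⁻⁴ × 0.13 = 0.0056056 m
Δh = 0.021164 + 0.030294 + 0.040545 + 0.0056056 = 0.0976086 m

about 0.098 m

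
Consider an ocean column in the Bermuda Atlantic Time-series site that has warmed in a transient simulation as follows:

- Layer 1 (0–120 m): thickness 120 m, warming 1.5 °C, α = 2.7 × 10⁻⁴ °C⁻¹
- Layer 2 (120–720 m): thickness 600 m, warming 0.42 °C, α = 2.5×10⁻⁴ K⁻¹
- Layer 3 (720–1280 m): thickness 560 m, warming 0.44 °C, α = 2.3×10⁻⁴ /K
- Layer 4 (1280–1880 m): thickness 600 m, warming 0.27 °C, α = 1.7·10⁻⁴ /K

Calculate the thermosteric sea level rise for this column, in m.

Δh = 0.196 m

120 × 1.5 × 2.7×10⁻⁴ = 0.04860 m
120–720 m: 600 × 0.42 × 2.5×10⁻⁴ = 0.06300 m
Layer 3: 2.3×10⁻⁴ × 560 × 0.44 = 0.056672 m
0.27 × 600 × 1.7×10⁻⁴ = 0.02754 m
Δh = 0.04860 + 0.06300 + 0.056672 + 0.02754 = 0.195812 m ≈ 0.196 m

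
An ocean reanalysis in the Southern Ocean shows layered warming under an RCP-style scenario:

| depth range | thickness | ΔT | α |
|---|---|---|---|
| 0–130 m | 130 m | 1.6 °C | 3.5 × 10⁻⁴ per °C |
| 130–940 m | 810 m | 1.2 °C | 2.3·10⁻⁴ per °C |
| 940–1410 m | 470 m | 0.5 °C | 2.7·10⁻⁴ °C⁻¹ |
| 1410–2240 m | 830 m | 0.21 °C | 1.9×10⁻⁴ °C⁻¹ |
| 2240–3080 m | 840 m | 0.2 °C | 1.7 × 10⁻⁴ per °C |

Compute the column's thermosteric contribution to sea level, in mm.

0–130 m: 3.5×10⁻⁴ × 130 × 1.6 = 0.07280 m
1.2 × 810 × 2.3×10⁻⁴ = 0.22356 m
470 × 2.7×10⁻⁴ × 0.5 = 0.06345 m
1410–2240 m: 830 × 0.21 × 1.9×10⁻⁴ = 0.033117 m
Layer 5: 0.2 × 840 × 1.7×10⁻⁴ = 0.02856 m
Δh = 0.07280 + 0.22356 + 0.06345 + 0.033117 + 0.02856 = 0.421487 m ≈ 420 mm

Δh = 420 mm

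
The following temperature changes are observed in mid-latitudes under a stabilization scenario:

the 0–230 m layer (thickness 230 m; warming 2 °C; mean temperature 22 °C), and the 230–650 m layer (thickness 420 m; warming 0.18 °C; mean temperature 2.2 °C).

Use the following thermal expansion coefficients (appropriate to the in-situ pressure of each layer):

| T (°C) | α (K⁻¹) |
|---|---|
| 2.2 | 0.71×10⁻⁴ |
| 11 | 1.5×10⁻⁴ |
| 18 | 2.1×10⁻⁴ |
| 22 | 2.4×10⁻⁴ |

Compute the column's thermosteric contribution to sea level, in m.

Layer 1 at 22 °C → α = 2.4×10⁻⁴ K⁻¹
Layer 2 at 2.2 °C → α = 0.71×10⁻⁴ K⁻¹
Layer 1: 2 × 230 × 2.4×10⁻⁴ = 0.11040 m
230–650 m: 0.71×10⁻⁴ × 420 × 0.18 = 0.0053676 m
Δh = 0.11040 + 0.0053676 = 0.1157676 m

Δh = 0.116 m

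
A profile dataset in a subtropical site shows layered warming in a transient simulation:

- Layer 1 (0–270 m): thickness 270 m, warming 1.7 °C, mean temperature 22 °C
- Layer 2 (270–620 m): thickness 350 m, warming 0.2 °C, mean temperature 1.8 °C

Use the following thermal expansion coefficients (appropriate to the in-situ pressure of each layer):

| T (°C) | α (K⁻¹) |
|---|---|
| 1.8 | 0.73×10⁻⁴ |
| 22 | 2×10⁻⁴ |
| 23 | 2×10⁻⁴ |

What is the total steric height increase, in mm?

Δh = 96.9 mm

Layer 1 at 22 °C → α = 2×10⁻⁴ K⁻¹
Layer 2 at 1.8 °C → α = 0.73×10⁻⁴ K⁻¹
Layer 1: 1.7 × 270 × 2×10⁻⁴ = 0.09180 m
270–620 m: 0.2 × 350 × 0.73×10⁻⁴ = 0.00511 m
Δh = 0.09180 + 0.00511 = 0.09691 m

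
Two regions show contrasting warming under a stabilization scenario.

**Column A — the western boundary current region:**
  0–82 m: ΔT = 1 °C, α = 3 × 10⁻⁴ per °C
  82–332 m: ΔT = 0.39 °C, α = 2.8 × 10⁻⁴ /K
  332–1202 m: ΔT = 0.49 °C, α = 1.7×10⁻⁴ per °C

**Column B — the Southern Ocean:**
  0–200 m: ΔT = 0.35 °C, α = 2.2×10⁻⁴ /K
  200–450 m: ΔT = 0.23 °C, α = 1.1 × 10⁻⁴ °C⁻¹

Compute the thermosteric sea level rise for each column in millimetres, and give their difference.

A: 124 mm; B: 21.7 mm; difference 103 mm

A Layer 1: 82 × 3×10⁻⁴ × 1 = 0.02460 m
A 0.39 × 250 × 2.8×10⁻⁴ = 0.02730 m
A Layer 3: 1.7×10⁻⁴ × 0.49 × 870 = 0.072471 m
A total: 0.124371 m
B Layer 1: 2.2×10⁻⁴ × 0.35 × 200 = 0.01540 m
B 250 × 0.23 × 1.1×10⁻⁴ = 0.006325 m
B total: 0.021725 m
Difference: 0.124371 − 0.021725 = 0.102646 m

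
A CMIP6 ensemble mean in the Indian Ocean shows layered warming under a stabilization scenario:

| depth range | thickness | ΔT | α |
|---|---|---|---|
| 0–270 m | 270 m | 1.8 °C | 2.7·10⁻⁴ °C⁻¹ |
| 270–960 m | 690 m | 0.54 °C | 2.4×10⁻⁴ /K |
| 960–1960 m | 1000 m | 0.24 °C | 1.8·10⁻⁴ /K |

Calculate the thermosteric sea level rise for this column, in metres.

Δh ≈ 0.264 m

2.7×10⁻⁴ × 1.8 × 270 = 0.13122 m
0.54 × 2.4×10⁻⁴ × 690 = 0.089424 m
1.8×10⁻⁴ × 0.24 × 1000 = 0.04320 m
Δh = 0.13122 + 0.089424 + 0.04320 = 0.263844 m ≈ 0.264 m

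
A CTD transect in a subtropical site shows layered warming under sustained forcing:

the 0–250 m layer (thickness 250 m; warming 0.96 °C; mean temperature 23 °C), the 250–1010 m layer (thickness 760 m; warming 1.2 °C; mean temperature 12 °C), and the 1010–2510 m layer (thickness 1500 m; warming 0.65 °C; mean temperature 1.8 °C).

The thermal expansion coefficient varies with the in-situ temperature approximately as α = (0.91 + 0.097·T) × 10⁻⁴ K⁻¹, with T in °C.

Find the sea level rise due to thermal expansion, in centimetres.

37.0 cm of thermosteric rise

Layer 1: α = (0.91 + 0.097×23)×10⁻⁴ = 3.141×10⁻⁴ K⁻¹
Layer 2: α = (0.91 + 0.097×12)×10⁻⁴ = 2.074×10⁻⁴ K⁻¹
Layer 3: α = (0.91 + 0.097×1.8)×10⁻⁴ = 1.0846×10⁻⁴ K⁻¹
0–250 m: 3.141×10⁻⁴ × 0.96 × 250 = 0.075384 m
Layer 2: 760 × 2.074×10⁻⁴ × 1.2 = 0.1891488 m
1500 × 1.0846×10⁻⁴ × 0.65 = 0.1057485 m
Δh = 0.075384 + 0.1891488 + 0.1057485 = 0.3702813 m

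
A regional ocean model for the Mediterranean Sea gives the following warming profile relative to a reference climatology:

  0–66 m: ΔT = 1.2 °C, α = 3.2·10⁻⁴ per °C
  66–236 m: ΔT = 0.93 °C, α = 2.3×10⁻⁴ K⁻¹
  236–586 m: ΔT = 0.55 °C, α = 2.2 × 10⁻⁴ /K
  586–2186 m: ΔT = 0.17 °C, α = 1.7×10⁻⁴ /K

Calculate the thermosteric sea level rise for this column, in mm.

Δh = 150 mm

Layer 1: 1.2 × 3.2×10⁻⁴ × 66 = 0.025344 m
66–236 m: 0.93 × 2.3×10⁻⁴ × 170 = 0.036363 m
Layer 3: 2.2×10⁻⁴ × 350 × 0.55 = 0.04235 m
Layer 4: 1600 × 0.17 × 1.7×10⁻⁴ = 0.04624 m
Δh = 0.025344 + 0.036363 + 0.04235 + 0.04624 = 0.150297 m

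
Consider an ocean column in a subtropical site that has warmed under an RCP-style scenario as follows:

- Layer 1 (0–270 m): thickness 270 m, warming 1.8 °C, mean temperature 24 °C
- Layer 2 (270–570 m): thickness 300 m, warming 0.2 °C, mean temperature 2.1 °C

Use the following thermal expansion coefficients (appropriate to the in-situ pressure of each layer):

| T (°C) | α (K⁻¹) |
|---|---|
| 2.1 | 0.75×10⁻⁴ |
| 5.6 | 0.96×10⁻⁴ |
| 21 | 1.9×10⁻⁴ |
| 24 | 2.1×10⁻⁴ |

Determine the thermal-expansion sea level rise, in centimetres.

Δh = 11 cm

Layer 1 at 24 °C → α = 2.1×10⁻⁴ K⁻¹
Layer 2 at 2.1 °C → α = 0.75×10⁻⁴ K⁻¹
1.8 × 270 × 2.1×10⁻⁴ = 0.10206 m
300 × 0.75×10⁻⁴ × 0.2 = 0.00450 m
Δh = 0.10206 + 0.00450 = 0.10656 m ≈ 11 cm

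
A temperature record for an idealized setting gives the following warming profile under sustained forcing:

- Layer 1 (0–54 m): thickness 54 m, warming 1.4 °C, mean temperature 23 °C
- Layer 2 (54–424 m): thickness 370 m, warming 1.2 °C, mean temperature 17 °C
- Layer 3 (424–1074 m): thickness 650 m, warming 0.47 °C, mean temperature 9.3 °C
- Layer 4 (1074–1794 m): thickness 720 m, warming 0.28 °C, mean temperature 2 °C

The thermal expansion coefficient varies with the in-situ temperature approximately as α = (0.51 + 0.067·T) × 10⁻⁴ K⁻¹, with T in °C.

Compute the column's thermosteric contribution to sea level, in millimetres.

Δh = 140 mm

Layer 1: α = (0.51 + 0.067×23)×10⁻⁴ = 2.051×10⁻⁴ K⁻¹
Layer 2: α = (0.51 + 0.067×17)×10⁻⁴ = 1.649×10⁻⁴ K⁻¹
Layer 3: α = (0.51 + 0.067×9.3)×10⁻⁴ = 1.1331×10⁻⁴ K⁻¹
Layer 4: α = (0.51 + 0.067×2)×10⁻⁴ = 0.644×10⁻⁴ K⁻¹
54 × 2.051×10⁻⁴ × 1.4 = 0.01550556 m
370 × 1.649×10⁻⁴ × 1.2 = 0.0732156 m
Layer 3: 1.1331×10⁻⁴ × 0.47 × 650 = 0.034616205 m
0.28 × 0.644×10⁻⁴ × 720 = 0.01298304 m
Δh = 0.01550556 + 0.0732156 + 0.034616205 + 0.01298304 = 0.136320405 m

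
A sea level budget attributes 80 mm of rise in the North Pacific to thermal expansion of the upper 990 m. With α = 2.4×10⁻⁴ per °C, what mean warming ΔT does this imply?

ΔT = Δh/(αH) = 0.08 / (2.4×10⁻⁴ × 990) ≈ 0.3367 K

about 0.34 K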